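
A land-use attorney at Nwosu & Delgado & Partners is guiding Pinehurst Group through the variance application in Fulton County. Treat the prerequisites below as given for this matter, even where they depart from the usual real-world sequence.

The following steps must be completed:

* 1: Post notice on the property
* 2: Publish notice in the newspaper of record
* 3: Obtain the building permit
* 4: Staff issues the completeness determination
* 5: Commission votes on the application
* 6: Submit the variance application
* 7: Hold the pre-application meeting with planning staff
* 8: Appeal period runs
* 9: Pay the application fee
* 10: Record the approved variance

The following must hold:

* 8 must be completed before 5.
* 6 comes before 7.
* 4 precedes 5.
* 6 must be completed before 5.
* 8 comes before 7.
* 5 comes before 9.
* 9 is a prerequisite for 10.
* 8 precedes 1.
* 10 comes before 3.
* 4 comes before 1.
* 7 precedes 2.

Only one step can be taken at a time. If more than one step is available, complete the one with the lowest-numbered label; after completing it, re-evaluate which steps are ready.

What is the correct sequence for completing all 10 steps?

4 6 8 1 5 7 2 9 10 3

Nothing is required for 4, 6 and 8. 4 has the earlier label → 4 first.
6 and 8 are both available; 6 has the earlier label → 6.
8 is the only step now ready → 8.
Ready: 1, 5 and 7. 1 has the earlier label → 1.
Now 5 and 7 have their prerequisites met. 5 has the earlier label, so 5 next.
9 now also ready, so the ready set is {7, 9}; 7 has the earlier label → 7.
Now 2 and 9 have their prerequisites met. 2 has the earlier label, so 2 next.
9 is the only step now ready → 9.
That leaves 10 as the only ready step → 10.
3 needed 10, now all done → 3.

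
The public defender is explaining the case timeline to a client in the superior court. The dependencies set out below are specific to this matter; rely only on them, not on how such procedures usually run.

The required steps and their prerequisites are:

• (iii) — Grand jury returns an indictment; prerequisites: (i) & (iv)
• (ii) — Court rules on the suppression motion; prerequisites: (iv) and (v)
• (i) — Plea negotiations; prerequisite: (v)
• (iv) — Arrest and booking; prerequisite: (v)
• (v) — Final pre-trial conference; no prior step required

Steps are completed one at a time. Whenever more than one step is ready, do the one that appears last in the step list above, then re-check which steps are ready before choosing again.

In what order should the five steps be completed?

(v) → (iv) → (i) → (ii) → (iii)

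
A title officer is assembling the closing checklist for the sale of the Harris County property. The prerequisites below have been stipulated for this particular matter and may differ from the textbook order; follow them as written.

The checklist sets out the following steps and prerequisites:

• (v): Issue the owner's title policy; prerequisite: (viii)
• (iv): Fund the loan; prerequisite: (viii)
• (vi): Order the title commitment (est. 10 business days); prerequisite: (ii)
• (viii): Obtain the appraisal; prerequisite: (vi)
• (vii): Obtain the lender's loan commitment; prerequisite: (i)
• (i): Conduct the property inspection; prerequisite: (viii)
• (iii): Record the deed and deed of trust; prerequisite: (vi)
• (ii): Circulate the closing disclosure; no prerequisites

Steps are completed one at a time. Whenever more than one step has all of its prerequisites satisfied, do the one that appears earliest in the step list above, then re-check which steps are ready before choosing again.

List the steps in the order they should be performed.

(ii) (vi) (viii) (v) (iv) (i) (vii) (iii)

(ii) is the only step with nothing outstanding, so it goes first.
(vi) is the only step now ready → (vi).
Now (viii) and (iii) have their prerequisites met. (viii) is listed earlier, so (viii) next.
Now (v), (iv), (i) and (iii) have their prerequisites met. (v) is listed earlier, so (v) next.
(iv), (i) and (iii) are all available; (iv) is listed earlier → (iv).
Ready: (i) and (iii). (i) is listed earlier → (i).
(vii) and (iii) are both available; (vii) is listed earlier → (vii).
(iii) needed (vi), now all done → (iii).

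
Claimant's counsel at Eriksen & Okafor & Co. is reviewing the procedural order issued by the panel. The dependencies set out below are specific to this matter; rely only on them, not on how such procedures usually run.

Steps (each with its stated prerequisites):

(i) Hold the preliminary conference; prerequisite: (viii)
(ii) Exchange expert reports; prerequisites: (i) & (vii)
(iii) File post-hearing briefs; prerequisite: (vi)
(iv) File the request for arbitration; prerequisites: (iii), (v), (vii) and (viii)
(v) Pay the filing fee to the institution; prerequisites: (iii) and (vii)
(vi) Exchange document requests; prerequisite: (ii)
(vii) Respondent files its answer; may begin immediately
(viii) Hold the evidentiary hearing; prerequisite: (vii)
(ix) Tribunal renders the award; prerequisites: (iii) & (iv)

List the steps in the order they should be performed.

(vii) has no prerequisites → (vii) first.
(viii) needed (vii), now all done → (viii).
Next only (i) has its prerequisites met → (i).
(ii) needed (i) and (vii), now all done → (ii).
(vi) needed (ii), now all done → (vi).
(iii) is the only step now ready → (iii).
(v) needed (iii) and (vii), now all done → (v).
(iv) needed (iii), (v), (vii) and (viii), now all done → (iv).
(ix) needed (iii) and (iv), now all done → (ix).

(vii) (viii) (i) (ii) (vi) (iii) (v) (iv) (ix)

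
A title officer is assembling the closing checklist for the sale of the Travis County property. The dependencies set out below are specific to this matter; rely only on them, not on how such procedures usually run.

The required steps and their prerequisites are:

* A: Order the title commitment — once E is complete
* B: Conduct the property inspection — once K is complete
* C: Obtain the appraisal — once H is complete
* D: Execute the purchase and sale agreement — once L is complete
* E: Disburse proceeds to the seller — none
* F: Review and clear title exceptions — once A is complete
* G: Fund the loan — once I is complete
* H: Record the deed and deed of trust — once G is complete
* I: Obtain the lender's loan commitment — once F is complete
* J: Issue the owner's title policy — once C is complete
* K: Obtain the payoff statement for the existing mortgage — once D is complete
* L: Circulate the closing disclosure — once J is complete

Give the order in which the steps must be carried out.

E has no prerequisites → E first.
A needed E, now all done → A.
Next only F has its prerequisites met → F.
I needed F, now all done → I.
Next only G has its prerequisites met → G.
H needed G, now all done → H.
That leaves C as the only ready step → C.
J is the only step now ready → J.
L is the only step now ready → L.
D is the only step now ready → D.
K is the only step now ready → K.
That leaves B as the only ready step → B.

E → A → F → I → G → H → C → J → L → D → K → B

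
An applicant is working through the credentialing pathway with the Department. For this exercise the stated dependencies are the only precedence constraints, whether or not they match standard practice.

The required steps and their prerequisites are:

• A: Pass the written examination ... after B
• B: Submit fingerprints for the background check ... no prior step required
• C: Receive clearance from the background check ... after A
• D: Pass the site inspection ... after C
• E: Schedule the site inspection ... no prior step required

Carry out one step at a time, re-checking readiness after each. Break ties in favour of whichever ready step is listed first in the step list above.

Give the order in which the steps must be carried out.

B, A, C, D, E

B and E have no prerequisites; B is listed earlier, so B is first.
A and E are both available; A is listed earlier → A.
Now C and E have their prerequisites met. C is listed earlier, so C next.
D now also ready, so the ready set is {D, E}; D is listed earlier → D.
Next only E has its prerequisites met → E.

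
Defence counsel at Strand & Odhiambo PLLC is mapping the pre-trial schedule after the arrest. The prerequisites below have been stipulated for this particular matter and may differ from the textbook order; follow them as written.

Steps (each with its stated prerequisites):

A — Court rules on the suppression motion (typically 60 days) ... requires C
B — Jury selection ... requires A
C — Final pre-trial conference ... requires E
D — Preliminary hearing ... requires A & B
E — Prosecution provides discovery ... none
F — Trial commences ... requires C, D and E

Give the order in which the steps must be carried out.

E → C → A → B → D → F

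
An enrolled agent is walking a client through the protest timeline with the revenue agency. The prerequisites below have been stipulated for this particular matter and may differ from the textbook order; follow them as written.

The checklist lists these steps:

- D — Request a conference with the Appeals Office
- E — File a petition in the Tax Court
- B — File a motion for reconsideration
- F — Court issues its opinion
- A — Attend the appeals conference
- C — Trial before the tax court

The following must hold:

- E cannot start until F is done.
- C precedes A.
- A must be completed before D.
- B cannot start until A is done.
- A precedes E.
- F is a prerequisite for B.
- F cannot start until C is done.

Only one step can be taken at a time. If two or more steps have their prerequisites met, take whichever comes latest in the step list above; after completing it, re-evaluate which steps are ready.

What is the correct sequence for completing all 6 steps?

C, A, F, B, E, D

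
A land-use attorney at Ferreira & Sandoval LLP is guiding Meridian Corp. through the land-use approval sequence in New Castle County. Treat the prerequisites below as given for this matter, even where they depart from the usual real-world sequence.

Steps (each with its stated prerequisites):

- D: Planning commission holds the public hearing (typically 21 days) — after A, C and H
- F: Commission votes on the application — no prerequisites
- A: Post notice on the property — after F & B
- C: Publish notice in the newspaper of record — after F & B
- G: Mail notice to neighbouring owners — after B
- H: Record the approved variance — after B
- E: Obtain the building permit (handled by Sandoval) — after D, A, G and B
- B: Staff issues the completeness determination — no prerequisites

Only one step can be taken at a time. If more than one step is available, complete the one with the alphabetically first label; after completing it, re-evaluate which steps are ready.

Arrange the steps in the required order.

B and F have no prerequisites; B has the earlier label, so B is first.
G and H now also ready, so the ready set is {F, G, H}; F has the earlier label → F.
A and C now also ready, so the ready set is {A, C, G, H}; A has the earlier label → A.
C, G and H are all available; C has the earlier label → C.
Ready: G and H. G has the earlier label → G.
That leaves H as the only ready step → H.
Next only D has its prerequisites met → D.
E needed A, B, D and G, now all done → E.

B, F, A, C, G, H, D, E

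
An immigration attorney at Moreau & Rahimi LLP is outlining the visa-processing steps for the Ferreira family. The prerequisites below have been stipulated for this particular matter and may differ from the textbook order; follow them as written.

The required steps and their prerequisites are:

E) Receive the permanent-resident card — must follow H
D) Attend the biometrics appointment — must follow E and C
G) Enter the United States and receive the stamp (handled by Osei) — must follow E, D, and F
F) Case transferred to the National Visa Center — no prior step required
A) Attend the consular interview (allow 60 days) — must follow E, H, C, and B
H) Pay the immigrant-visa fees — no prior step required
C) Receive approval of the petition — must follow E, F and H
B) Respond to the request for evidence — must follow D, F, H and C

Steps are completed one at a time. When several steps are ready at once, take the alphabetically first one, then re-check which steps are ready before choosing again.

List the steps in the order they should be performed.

F, H, E, C, D, B, A, G

Nothing is required for F and H. F has the earlier label → F first.
Next only H has its prerequisites met → H.
E is the only step now ready → E.
That leaves C as the only ready step → C.
D is the only step now ready → D.
Ready: B and G. B has the earlier label → B.
A and G are both available; A has the earlier label → A.
G needed D, E and F, now all done → G.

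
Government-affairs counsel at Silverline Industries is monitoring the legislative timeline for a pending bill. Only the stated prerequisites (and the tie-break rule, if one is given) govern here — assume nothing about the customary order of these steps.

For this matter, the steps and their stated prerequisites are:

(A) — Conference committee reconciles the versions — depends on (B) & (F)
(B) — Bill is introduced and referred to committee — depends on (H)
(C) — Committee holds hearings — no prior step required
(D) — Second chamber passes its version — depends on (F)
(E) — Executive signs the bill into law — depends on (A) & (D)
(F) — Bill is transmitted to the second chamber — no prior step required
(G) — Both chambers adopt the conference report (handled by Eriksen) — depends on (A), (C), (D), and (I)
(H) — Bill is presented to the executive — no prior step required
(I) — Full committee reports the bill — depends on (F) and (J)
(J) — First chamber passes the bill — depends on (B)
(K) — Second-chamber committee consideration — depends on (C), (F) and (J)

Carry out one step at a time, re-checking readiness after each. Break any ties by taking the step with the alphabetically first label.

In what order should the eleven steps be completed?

(C), (F) and (H) have no prerequisites; (C) has the earlier label, so (C) is first.
(F) and (H) are both available; (F) has the earlier label → (F).
(D) now also ready, so the ready set is {(D), (H)}; (D) has the earlier label → (D).
That leaves (H) as the only ready step → (H).
That leaves (B) as the only ready step → (B).
Ready: (A) and (J). (A) has the earlier label → (A).
(E) now also ready, so the ready set is {(E), (J)}; (E) has the earlier label → (E).
(J) needed (B), now all done → (J).
(I) and (K) are both available; (I) has the earlier label → (I).
(G) now also ready, so the ready set is {(G), (K)}; (G) has the earlier label → (G).
That leaves (K) as the only ready step → (K).

(C), (F), (D), (H), (B), (A), (E), (J), (I), (G), (K)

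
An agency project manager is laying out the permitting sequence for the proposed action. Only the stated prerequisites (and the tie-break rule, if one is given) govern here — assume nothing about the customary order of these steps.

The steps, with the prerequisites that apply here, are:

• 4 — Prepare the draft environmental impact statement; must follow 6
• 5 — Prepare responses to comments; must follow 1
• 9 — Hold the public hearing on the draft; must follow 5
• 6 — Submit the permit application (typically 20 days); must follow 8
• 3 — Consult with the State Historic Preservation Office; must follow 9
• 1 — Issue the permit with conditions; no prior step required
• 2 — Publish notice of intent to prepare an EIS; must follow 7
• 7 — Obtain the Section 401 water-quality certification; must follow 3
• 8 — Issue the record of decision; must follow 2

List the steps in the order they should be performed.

Only 1 has no prerequisites, so it is first.
That leaves 5 as the only ready step → 5.
That leaves 9 as the only ready step → 9.
3 needed 9, now all done → 3.
7 is the only step now ready → 7.
2 needed 7, now all done → 2.
8 needed 2, now all done → 8.
6 needed 8, now all done → 6.
4 is the only step now ready → 4.

1, 5, 9, 3, 7, 2, 8, 6, 4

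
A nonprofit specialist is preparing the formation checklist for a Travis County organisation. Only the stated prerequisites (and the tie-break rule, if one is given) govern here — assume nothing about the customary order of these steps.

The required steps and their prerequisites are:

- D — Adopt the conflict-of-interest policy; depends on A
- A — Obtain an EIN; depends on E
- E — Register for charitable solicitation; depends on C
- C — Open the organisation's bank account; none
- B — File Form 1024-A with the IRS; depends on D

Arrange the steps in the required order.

C, E, A, D, B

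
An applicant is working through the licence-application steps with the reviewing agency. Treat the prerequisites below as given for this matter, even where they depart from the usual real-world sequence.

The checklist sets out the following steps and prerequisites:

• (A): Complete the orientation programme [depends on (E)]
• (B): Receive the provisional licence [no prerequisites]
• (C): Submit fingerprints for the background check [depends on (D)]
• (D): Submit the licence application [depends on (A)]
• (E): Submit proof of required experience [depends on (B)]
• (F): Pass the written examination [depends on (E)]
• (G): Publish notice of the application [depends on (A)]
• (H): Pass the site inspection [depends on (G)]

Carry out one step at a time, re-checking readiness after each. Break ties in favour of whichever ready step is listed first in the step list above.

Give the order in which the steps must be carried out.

(B) → (E) → (A) → (D) → (C) → (F) → (G) → (H)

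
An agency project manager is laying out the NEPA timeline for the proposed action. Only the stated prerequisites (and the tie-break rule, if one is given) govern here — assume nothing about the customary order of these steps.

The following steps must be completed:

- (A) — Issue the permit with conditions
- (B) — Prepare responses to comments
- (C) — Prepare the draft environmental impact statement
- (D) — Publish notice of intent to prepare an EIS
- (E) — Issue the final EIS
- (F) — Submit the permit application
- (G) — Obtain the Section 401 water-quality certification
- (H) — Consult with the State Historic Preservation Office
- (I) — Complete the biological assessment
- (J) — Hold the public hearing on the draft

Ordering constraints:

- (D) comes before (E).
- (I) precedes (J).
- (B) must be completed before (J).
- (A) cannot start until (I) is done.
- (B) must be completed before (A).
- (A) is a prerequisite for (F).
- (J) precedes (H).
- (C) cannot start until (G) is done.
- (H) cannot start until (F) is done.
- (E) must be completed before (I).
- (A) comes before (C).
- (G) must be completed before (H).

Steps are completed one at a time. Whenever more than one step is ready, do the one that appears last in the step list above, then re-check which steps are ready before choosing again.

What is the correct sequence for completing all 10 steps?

Nothing is required for (G), (D) and (B). (G) is listed later → (G) first.
Now (D) and (B) have their prerequisites met. (D) is listed later, so (D) next.
(E) now also ready, so the ready set is {(E), (B)}; (E) is listed later → (E).
(I) now also ready, so the ready set is {(I), (B)}; (I) is listed later → (I).
Next only (B) has its prerequisites met → (B).
Ready: (J) and (A). (J) is listed later → (J).
(A) needed (I) and (B), now all done → (A).
Ready: (F) and (C). (F) is listed later → (F).
(H) and (C) are both available; (H) is listed later → (H).
Next only (C) has its prerequisites met → (C).

(G) (D) (E) (I) (B) (J) (A) (F) (H) (C)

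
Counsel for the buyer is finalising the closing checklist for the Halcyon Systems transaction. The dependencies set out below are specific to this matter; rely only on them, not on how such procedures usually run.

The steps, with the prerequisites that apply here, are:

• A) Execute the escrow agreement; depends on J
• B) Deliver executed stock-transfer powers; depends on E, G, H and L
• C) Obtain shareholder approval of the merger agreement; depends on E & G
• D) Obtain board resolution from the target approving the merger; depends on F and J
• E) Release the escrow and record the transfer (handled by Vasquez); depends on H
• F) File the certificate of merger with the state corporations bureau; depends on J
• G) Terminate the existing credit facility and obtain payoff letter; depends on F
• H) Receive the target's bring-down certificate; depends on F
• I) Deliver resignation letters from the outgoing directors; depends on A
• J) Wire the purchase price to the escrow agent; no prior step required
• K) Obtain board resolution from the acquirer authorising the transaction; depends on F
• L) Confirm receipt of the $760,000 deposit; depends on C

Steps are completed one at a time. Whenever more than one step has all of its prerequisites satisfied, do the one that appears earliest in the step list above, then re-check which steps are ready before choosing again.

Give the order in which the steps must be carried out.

J has no prerequisites → J first.
A and F are both available; A is listed earlier → A.
I now also ready, so the ready set is {F, I}; F is listed earlier → F.
Now D, G, H, I and K have their prerequisites met. D is listed earlier, so D next.
G, H, I and K are all available; G is listed earlier → G.
Ready: H, I and K. H is listed earlier → H.
E now also ready, so the ready set is {E, I, K}; E is listed earlier → E.
Now C, I and K have their prerequisites met. C is listed earlier, so C next.
L now also ready, so the ready set is {I, K, L}; I is listed earlier → I.
Now K and L have their prerequisites met. K is listed earlier, so K next.
Next only L has its prerequisites met → L.
B is the only step now ready → B.

J, A, F, D, G, H, E, C, I, K, L, B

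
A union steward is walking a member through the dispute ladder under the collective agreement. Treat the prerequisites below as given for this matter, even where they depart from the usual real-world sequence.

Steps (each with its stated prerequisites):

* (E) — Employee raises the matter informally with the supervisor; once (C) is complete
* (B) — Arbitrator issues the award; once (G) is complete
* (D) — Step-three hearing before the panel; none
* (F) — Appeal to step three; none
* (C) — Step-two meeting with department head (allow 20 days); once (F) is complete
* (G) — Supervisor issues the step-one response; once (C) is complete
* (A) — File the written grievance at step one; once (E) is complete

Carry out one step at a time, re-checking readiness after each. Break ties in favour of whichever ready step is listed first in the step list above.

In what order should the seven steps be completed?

Nothing is required for (D) and (F). (D) is listed earlier → (D) first.
That leaves (F) as the only ready step → (F).
Next only (C) has its prerequisites met → (C).
(E) and (G) are both available; (E) is listed earlier → (E).
(A) now also ready, so the ready set is {(G), (A)}; (G) is listed earlier → (G).
(B) now also ready, so the ready set is {(B), (A)}; (B) is listed earlier → (B).
Next only (A) has its prerequisites met → (A).

(D), (F), (C), (E), (G), (B), (A)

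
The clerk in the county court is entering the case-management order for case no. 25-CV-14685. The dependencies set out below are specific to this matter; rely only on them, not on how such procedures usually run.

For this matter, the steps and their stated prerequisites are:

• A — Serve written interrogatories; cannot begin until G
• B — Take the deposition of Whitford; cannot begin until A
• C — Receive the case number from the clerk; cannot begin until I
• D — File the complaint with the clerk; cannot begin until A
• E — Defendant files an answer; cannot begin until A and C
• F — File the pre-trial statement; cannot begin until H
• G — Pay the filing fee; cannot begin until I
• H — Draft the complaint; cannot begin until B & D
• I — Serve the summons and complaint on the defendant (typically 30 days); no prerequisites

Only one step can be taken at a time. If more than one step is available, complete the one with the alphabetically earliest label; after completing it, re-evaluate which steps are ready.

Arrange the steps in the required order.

I, C, G, A, B, D, E, H, F

I has no prerequisites → I first.
C and G are both available; C has the earlier label → C.
Next only G has its prerequisites met → G.
A needed G, now all done → A.
Ready: B, D and E. B has the earlier label → B.
D and E are both available; D has the earlier label → D.
H now also ready, so the ready set is {E, H}; E has the earlier label → E.
H is the only step now ready → H.
Next only F has its prerequisites met → F.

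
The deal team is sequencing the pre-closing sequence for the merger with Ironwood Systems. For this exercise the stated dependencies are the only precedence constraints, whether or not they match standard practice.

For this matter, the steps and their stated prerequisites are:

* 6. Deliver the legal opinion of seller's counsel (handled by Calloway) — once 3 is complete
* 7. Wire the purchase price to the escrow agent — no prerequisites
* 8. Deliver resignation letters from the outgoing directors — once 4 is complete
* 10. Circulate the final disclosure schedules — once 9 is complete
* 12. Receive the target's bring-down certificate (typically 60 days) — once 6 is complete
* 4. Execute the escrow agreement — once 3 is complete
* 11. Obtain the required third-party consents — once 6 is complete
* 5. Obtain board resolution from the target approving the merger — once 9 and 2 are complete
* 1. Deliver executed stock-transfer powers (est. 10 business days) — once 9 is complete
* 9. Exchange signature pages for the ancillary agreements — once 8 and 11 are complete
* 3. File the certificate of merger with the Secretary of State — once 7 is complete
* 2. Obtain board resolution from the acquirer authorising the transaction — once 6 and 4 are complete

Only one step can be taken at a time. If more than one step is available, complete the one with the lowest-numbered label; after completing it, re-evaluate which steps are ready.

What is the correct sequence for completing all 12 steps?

7 3 4 6 2 8 11 9 1 5 10 12

7 is the only step with nothing outstanding, so it goes first.
Next only 3 has its prerequisites met → 3.
Now 4 and 6 have their prerequisites met. 4 has the earlier label, so 4 next.
8 now also ready, so the ready set is {6, 8}; 6 has the earlier label → 6.
2, 11 and 12 now also ready, so the ready set is {2, 8, 11, 12}; 2 has the earlier label → 2.
Now 8, 11 and 12 have their prerequisites met. 8 has the earlier label, so 8 next.
Ready: 11 and 12. 11 has the earlier label → 11.
9 now also ready, so the ready set is {9, 12}; 9 has the earlier label → 9.
1, 5 and 10 now also ready, so the ready set is {1, 5, 10, 12}; 1 has the earlier label → 1.
Ready: 5, 10 and 12. 5 has the earlier label → 5.
Ready: 10 and 12. 10 has the earlier label → 10.
That leaves 12 as the only ready step → 12.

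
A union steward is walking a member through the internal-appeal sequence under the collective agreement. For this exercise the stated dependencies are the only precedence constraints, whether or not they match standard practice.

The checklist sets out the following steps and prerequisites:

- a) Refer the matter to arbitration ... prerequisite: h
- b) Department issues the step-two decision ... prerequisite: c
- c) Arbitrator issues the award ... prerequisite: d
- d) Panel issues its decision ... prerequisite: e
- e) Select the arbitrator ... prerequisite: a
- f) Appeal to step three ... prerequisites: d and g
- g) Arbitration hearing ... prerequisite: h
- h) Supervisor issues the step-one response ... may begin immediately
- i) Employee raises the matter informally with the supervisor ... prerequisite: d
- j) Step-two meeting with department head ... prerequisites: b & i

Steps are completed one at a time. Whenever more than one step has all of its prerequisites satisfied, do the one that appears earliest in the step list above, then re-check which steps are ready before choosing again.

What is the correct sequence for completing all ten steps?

h → a → e → d → c → b → g → f → i → j

h has no prerequisites → h first.
Now a and g have their prerequisites met. a is listed earlier, so a next.
Ready: e and g. e is listed earlier → e.
d now also ready, so the ready set is {d, g}; d is listed earlier → d.
c and i now also ready, so the ready set is {c, g, i}; c is listed earlier → c.
b now also ready, so the ready set is {b, g, i}; b is listed earlier → b.
g and i are both available; g is listed earlier → g.
f now also ready, so the ready set is {f, i}; f is listed earlier → f.
i needed d, now all done → i.
That leaves j as the only ready step → j.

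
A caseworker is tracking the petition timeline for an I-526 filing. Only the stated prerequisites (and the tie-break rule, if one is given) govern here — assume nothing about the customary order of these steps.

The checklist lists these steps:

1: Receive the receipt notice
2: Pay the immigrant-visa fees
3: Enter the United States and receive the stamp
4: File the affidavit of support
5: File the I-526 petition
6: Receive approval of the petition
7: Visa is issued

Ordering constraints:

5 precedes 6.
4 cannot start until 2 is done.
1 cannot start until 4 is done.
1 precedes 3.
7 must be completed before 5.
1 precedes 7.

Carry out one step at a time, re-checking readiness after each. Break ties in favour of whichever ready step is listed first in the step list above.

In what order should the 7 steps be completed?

2 → 4 → 1 → 3 → 7 → 5 → 6

Only 2 has no prerequisites, so it is first.
4 is the only step now ready → 4.
1 is the only step now ready → 1.
3 and 7 are both available; 3 is listed earlier → 3.
7 is the only step now ready → 7.
5 is the only step now ready → 5.
6 needed 5, now all done → 6.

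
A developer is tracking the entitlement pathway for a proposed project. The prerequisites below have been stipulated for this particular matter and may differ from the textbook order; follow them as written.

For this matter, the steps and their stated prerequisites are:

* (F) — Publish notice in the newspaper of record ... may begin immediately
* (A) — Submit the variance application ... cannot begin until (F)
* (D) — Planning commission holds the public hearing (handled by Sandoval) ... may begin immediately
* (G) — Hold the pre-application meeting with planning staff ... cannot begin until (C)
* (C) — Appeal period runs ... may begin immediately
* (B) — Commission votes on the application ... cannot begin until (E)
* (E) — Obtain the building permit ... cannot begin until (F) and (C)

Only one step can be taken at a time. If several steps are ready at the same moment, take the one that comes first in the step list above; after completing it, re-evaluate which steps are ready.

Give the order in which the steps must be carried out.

(F) (A) (D) (C) (G) (E) (B)

Nothing is required for (F), (D) and (C). (F) is listed earlier → (F) first.
(A) now also ready, so the ready set is {(A), (D), (C)}; (A) is listed earlier → (A).
(D) and (C) are both available; (D) is listed earlier → (D).
(C) is the only step now ready → (C).
Now (G) and (E) have their prerequisites met. (G) is listed earlier, so (G) next.
(E) needed (F) and (C), now all done → (E).
(B) needed (E), now all done → (B).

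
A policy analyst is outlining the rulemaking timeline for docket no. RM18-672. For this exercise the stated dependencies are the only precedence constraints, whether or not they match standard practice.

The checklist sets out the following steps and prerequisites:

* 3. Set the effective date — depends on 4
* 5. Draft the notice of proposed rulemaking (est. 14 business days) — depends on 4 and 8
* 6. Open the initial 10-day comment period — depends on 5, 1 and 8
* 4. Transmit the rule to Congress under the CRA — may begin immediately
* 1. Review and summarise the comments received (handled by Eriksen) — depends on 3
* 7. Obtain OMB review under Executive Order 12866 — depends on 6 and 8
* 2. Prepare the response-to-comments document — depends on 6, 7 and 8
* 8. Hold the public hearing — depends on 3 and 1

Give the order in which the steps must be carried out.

Only 4 has no prerequisites, so it is first.
3 needed 4, now all done → 3.
1 needed 3, now all done → 1.
8 needed 3 and 1, now all done → 8.
5 needed 4 and 8, now all done → 5.
6 needed 5, 1 and 8, now all done → 6.
7 is the only step now ready → 7.
Next only 2 has its prerequisites met → 2.

4 3 1 8 5 6 7 2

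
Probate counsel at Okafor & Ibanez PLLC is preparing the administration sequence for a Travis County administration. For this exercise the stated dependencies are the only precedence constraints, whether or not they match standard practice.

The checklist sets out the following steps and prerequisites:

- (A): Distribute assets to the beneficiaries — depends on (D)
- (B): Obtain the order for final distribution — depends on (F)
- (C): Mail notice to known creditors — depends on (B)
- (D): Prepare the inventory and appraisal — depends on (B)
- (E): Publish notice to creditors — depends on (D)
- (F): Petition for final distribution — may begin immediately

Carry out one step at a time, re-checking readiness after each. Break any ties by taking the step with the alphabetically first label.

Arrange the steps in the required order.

(F), (B), (C), (D), (A), (E)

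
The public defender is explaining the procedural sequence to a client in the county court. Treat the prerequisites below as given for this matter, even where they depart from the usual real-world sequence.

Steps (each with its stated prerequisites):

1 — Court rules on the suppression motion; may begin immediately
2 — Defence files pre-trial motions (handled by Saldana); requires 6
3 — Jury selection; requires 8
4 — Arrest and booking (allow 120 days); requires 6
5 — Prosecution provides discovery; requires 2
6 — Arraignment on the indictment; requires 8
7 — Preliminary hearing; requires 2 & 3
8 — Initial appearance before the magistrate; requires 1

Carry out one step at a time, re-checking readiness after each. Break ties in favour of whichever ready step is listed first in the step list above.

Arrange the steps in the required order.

1 → 8 → 3 → 6 → 2 → 4 → 5 → 7

1 is the only step with nothing outstanding, so it goes first.
8 needed 1, now all done → 8.
Now 3 and 6 have their prerequisites met. 3 is listed earlier, so 3 next.
That leaves 6 as the only ready step → 6.
Ready: 2 and 4. 2 is listed earlier → 2.
5 and 7 now also ready, so the ready set is {4, 5, 7}; 4 is listed earlier → 4.
Ready: 5 and 7. 5 is listed earlier → 5.
7 needed 2 and 3, now all done → 7.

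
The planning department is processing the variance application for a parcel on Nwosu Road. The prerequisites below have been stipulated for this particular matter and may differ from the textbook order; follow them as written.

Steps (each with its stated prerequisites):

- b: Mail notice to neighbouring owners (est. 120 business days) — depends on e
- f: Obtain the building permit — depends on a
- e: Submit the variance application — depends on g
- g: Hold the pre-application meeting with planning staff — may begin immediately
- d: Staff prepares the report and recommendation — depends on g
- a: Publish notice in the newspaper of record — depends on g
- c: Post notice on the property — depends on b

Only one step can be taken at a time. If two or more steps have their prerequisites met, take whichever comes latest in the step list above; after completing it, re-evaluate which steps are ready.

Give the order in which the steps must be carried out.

g, a, d, e, f, b, c

g has no prerequisites → g first.
a, d and e are all available; a is listed later → a.
Now d, e and f have their prerequisites met. d is listed later, so d next.
e and f are both available; e is listed later → e.
Ready: f and b. f is listed later → f.
Next only b has its prerequisites met → b.
c is the only step now ready → c.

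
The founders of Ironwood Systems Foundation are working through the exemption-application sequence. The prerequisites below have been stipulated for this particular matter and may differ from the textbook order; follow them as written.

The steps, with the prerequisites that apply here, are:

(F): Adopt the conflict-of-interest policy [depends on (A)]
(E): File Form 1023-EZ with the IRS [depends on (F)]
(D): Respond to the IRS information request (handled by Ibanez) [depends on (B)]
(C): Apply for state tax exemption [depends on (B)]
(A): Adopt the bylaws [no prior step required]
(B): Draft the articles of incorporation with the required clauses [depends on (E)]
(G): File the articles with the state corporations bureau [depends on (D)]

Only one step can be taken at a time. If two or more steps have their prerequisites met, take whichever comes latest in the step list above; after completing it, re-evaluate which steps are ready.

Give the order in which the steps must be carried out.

(A) has no prerequisites → (A) first.
That leaves (F) as the only ready step → (F).
That leaves (E) as the only ready step → (E).
(B) is the only step now ready → (B).
Now (C) and (D) have their prerequisites met. (C) is listed later, so (C) next.
Next only (D) has its prerequisites met → (D).
Next only (G) has its prerequisites met → (G).

(A), (F), (E), (B), (C), (D), (G)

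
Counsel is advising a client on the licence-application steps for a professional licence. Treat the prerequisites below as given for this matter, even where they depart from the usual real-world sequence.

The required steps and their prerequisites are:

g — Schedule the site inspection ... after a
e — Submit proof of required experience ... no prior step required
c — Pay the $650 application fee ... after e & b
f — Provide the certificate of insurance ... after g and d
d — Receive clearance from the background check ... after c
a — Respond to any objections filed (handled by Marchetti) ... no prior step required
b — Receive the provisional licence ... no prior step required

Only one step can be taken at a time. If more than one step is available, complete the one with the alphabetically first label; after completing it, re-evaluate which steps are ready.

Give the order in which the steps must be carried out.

a b e c d g f

a, b and e have no prerequisites; a has the earlier label, so a is first.
g now also ready, so the ready set is {b, e, g}; b has the earlier label → b.
Now e and g have their prerequisites met. e has the earlier label, so e next.
Now c and g have their prerequisites met. c has the earlier label, so c next.
d now also ready, so the ready set is {d, g}; d has the earlier label → d.
g needed a, now all done → g.
f is the only step now ready → f.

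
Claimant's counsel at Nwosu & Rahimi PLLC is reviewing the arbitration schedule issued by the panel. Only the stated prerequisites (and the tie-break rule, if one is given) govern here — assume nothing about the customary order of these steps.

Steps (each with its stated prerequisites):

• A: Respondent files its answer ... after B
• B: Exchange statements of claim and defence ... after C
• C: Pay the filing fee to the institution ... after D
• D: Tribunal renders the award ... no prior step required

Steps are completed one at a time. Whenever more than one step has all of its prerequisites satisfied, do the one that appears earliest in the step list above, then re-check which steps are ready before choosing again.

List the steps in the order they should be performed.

D is the only step with nothing outstanding, so it goes first.
That leaves C as the only ready step → C.
B needed C, now all done → B.
A needed B, now all done → A.

D C B A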